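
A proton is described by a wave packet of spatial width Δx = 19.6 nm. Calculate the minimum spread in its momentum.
2.690 × 10^-27 kg·m/s

For a wave packet, the spatial width Δx and momentum spread Δp are related by the uncertainty principle:
ΔxΔp ≥ ℏ/2

The minimum momentum spread is:
Δp_min = ℏ/(2Δx)
Δp_min = (1.055e-34 J·s) / (2 × 1.960e-08 m)
Δp_min = 2.690e-27 kg·m/s

A wave packet cannot have both a well-defined position and well-defined momentum.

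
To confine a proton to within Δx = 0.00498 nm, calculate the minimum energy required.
209.168 meV

Localizing a particle requires giving it sufficient momentum uncertainty:

1. From uncertainty principle: Δp ≥ ℏ/(2Δx)
   Δp_min = (1.055e-34 J·s) / (2 × 4.980e-12 m)
   Δp_min = 1.059e-23 kg·m/s

2. This momentum uncertainty corresponds to kinetic energy:
   KE ≈ (Δp)²/(2m) = (1.059e-23)²/(2 × 1.673e-27 kg)
   KE = 3.351e-20 J = 209.168 meV

Tighter localization requires more energy.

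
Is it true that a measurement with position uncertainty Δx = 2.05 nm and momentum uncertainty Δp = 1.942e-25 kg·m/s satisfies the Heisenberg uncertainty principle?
Yes, it satisfies the uncertainty principle.

Calculate the product ΔxΔp:
ΔxΔp = (2.050e-09 m) × (1.942e-25 kg·m/s)
ΔxΔp = 3.981e-34 J·s

Compare to the minimum allowed value ℏ/2:
ℏ/2 = 5.273e-35 J·s

Since ΔxΔp = 3.981e-34 J·s ≥ 5.273e-35 J·s = ℏ/2,
the measurement satisfies the uncertainty principle.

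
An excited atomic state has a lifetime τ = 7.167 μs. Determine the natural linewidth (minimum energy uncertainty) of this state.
45.920 peV

Using the energy-time uncertainty principle:
ΔEΔt ≥ ℏ/2

The lifetime τ represents the time uncertainty Δt.
The natural linewidth (minimum energy uncertainty) is:

ΔE = ℏ/(2τ)
ΔE = (1.055e-34 J·s) / (2 × 7.167e-06 s)
ΔE = 7.357e-30 J = 45.920 peV

This natural linewidth limits the precision of spectroscopic measurements.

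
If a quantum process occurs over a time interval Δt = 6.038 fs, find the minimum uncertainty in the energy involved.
54.506 meV

Using the energy-time uncertainty principle:
ΔEΔt ≥ ℏ/2

The minimum uncertainty in energy is:
ΔE_min = ℏ/(2Δt)
ΔE_min = (1.055e-34 J·s) / (2 × 6.038e-15 s)
ΔE_min = 8.733e-21 J = 54.506 meV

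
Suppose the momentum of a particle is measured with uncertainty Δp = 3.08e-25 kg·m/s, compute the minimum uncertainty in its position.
171.197 pm

Using the Heisenberg uncertainty principle:
ΔxΔp ≥ ℏ/2

The minimum uncertainty in position is:
Δx_min = ℏ/(2Δp)
Δx_min = (1.055e-34 J·s) / (2 × 3.080e-25 kg·m/s)
Δx_min = 1.712e-10 m = 171.197 pm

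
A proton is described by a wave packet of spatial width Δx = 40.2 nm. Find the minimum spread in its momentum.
1.312 × 10^-27 kg·m/s

For a wave packet, the spatial width Δx and momentum spread Δp are related by the uncertainty principle:
ΔxΔp ≥ ℏ/2

The minimum momentum spread is:
Δp_min = ℏ/(2Δx)
Δp_min = (1.055e-34 J·s) / (2 × 4.020e-08 m)
Δp_min = 1.312e-27 kg·m/s

A wave packet cannot have both a well-defined position and well-defined momentum.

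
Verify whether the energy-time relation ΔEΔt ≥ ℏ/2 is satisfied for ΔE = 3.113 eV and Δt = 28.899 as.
No, it violates the uncertainty relation.

Calculate the product ΔEΔt:
ΔE = 3.113 eV = 4.988e-19 J
ΔEΔt = (4.988e-19 J) × (2.890e-17 s)
ΔEΔt = 1.441e-35 J·s

Compare to the minimum allowed value ℏ/2:
ℏ/2 = 5.273e-35 J·s

Since ΔEΔt = 1.441e-35 J·s < 5.273e-35 J·s = ℏ/2,
this violates the uncertainty relation.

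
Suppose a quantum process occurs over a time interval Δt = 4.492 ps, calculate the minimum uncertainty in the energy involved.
73.265 μeV

Using the energy-time uncertainty principle:
ΔEΔt ≥ ℏ/2

The minimum uncertainty in energy is:
ΔE_min = ℏ/(2Δt)
ΔE_min = (1.055e-34 J·s) / (2 × 4.492e-12 s)
ΔE_min = 1.174e-23 J = 73.265 μeV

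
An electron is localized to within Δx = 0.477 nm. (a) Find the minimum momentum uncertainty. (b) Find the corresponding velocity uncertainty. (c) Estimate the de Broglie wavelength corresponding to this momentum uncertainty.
(a) Δp_min = 1.105 × 10^-25 kg·m/s
(b) Δv_min = 121.350 km/s
(c) λ_dB = 5.994 nm

Step-by-step:

(a) From the uncertainty principle:
Δp_min = ℏ/(2Δx) = (1.055e-34 J·s)/(2 × 4.770e-10 m) = 1.105e-25 kg·m/s

(b) The velocity uncertainty:
Δv = Δp/m = (1.105e-25 kg·m/s)/(9.109e-31 kg) = 1.213e+05 m/s = 121.350 km/s

(c) The de Broglie wavelength for this momentum:
λ = h/p = (6.626e-34 J·s)/(1.105e-25 kg·m/s) = 5.994e-09 m = 5.994 nm

Note: The de Broglie wavelength is comparable to the localization size, as expected from wave-particle duality.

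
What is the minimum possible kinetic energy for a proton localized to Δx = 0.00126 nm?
3.267 eV

Localizing a particle requires giving it sufficient momentum uncertainty:

1. From uncertainty principle: Δp ≥ ℏ/(2Δx)
   Δp_min = (1.055e-34 J·s) / (2 × 1.260e-12 m)
   Δp_min = 4.185e-23 kg·m/s

2. This momentum uncertainty corresponds to kinetic energy:
   KE ≈ (Δp)²/(2m) = (4.185e-23)²/(2 × 1.673e-27 kg)
   KE = 5.235e-19 J = 3.267 eV

Tighter localization requires more energy.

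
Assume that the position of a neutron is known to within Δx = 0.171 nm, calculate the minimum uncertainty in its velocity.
184.100 m/s

Using the Heisenberg uncertainty principle and Δp = mΔv:
ΔxΔp ≥ ℏ/2
Δx(mΔv) ≥ ℏ/2

The minimum uncertainty in velocity is:
Δv_min = ℏ/(2mΔx)
Δv_min = (1.055e-34 J·s) / (2 × 1.675e-27 kg × 1.710e-10 m)
Δv_min = 1.841e+02 m/s = 184.100 m/s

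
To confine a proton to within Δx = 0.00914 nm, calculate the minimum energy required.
62.096 meV

Localizing a particle requires giving it sufficient momentum uncertainty:

1. From uncertainty principle: Δp ≥ ℏ/(2Δx)
   Δp_min = (1.055e-34 J·s) / (2 × 9.140e-12 m)
   Δp_min = 5.769e-24 kg·m/s

2. This momentum uncertainty corresponds to kinetic energy:
   KE ≈ (Δp)²/(2m) = (5.769e-24)²/(2 × 1.673e-27 kg)
   KE = 9.949e-21 J = 62.096 meV

Tighter localization requires more energy.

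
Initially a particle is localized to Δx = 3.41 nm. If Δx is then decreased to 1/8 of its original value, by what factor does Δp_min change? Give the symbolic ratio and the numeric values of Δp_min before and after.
Original Δp_min = 1.546 × 10^-26 kg·m/s; new Δp'_min = 1.237 × 10^-25 kg·m/s; ratio Δp'_min/Δp_min = 8.

From the uncertainty principle ΔxΔp ≥ ℏ/2, the minimum momentum uncertainty is Δp_min = ℏ/(2Δx).

Original (Δx = 3.41 nm = 3.410e-09 m):
Δp_min = (1.055e-34 J·s)/(2 × 3.410e-09 m) = 1.546e-26 kg·m/s

When Δx → (1/8)Δx:
Δp'_min = ℏ/(2 × (1/8)Δx) = 8 × ℏ/(2Δx) = 8 × Δp_min
Δp'_min = 8 × 1.546e-26 kg·m/s = 1.237e-25 kg·m/s

Since Δp_min ∝ 1/Δx, when Δx is decreased to 1/8 of its original value, Δp_min increases to 8 times its original value.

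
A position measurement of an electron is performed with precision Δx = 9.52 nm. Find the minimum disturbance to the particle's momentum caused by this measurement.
5.539 × 10^-27 kg·m/s

The uncertainty principle implies that measuring position disturbs momentum:
ΔxΔp ≥ ℏ/2

When we measure position with precision Δx, we necessarily introduce a momentum uncertainty:
Δp ≥ ℏ/(2Δx)
Δp_min = (1.055e-34 J·s) / (2 × 9.520e-09 m)
Δp_min = 5.539e-27 kg·m/s

The more precisely we measure position, the greater the momentum disturbance.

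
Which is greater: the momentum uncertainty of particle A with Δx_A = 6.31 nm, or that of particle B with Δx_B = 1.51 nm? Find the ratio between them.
Particle B has the larger minimum momentum uncertainty, by a factor of 4.18.

For each particle, the minimum momentum uncertainty is Δp_min = ℏ/(2Δx):

Particle A: Δp_A = ℏ/(2×6.310e-09 m) = 8.356e-27 kg·m/s
Particle B: Δp_B = ℏ/(2×1.510e-09 m) = 3.492e-26 kg·m/s

Ratio: Δp_B/Δp_A = 4.18

Since Δp_min ∝ 1/Δx, the particle with smaller position uncertainty (B) has larger momentum uncertainty.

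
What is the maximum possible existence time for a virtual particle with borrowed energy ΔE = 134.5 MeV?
2.447 ys

Using the energy-time uncertainty principle:
ΔEΔt ≥ ℏ/2

For a virtual particle borrowing energy ΔE, the maximum lifetime is:
Δt_max = ℏ/(2ΔE)

Converting energy:
ΔE = 134.5 MeV = 2.155e-11 J

Δt_max = (1.055e-34 J·s) / (2 × 2.155e-11 J)
Δt_max = 2.447e-24 s = 2.447 ys

Virtual particles with higher borrowed energy exist for shorter times.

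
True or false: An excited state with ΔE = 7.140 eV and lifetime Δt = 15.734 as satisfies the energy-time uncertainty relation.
No, it violates the uncertainty relation.

Calculate the product ΔEΔt:
ΔE = 7.140 eV = 1.144e-18 J
ΔEΔt = (1.144e-18 J) × (1.573e-17 s)
ΔEΔt = 1.800e-35 J·s

Compare to the minimum allowed value ℏ/2:
ℏ/2 = 5.273e-35 J·s

Since ΔEΔt = 1.800e-35 J·s < 5.273e-35 J·s = ℏ/2,
this violates the uncertainty relation.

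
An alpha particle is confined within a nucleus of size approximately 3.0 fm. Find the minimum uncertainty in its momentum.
1.758 × 10^-20 kg·m/s

Using the Heisenberg uncertainty principle:
ΔxΔp ≥ ℏ/2

With Δx ≈ L = 3.000e-15 m (the confinement size):
Δp_min = ℏ/(2Δx)
Δp_min = (1.055e-34 J·s) / (2 × 3.000e-15 m)
Δp_min = 1.758e-20 kg·m/s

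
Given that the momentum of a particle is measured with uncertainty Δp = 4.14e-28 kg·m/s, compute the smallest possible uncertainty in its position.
127.364 nm

Using the Heisenberg uncertainty principle:
ΔxΔp ≥ ℏ/2

The minimum uncertainty in position is:
Δx_min = ℏ/(2Δp)
Δx_min = (1.055e-34 J·s) / (2 × 4.140e-28 kg·m/s)
Δx_min = 1.274e-07 m = 127.364 nm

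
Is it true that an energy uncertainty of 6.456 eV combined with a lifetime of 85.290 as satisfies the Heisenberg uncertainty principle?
Yes, it satisfies the uncertainty relation.

Calculate the product ΔEΔt:
ΔE = 6.456 eV = 1.034e-18 J
ΔEΔt = (1.034e-18 J) × (8.529e-17 s)
ΔEΔt = 8.822e-35 J·s

Compare to the minimum allowed value ℏ/2:
ℏ/2 = 5.273e-35 J·s

Since ΔEΔt = 8.822e-35 J·s ≥ 5.273e-35 J·s = ℏ/2,
this satisfies the uncertainty relation.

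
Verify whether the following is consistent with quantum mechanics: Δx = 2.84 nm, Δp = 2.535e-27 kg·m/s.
No, it violates the uncertainty principle (impossible measurement).

Calculate the product ΔxΔp:
ΔxΔp = (2.840e-09 m) × (2.535e-27 kg·m/s)
ΔxΔp = 7.199e-36 J·s

Compare to the minimum allowed value ℏ/2:
ℏ/2 = 5.273e-35 J·s

Since ΔxΔp = 7.199e-36 J·s < 5.273e-35 J·s = ℏ/2,
the measurement violates the uncertainty principle.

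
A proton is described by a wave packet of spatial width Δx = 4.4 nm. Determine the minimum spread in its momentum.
1.198 × 10^-26 kg·m/s

For a wave packet, the spatial width Δx and momentum spread Δp are related by the uncertainty principle:
ΔxΔp ≥ ℏ/2

The minimum momentum spread is:
Δp_min = ℏ/(2Δx)
Δp_min = (1.055e-34 J·s) / (2 × 4.400e-09 m)
Δp_min = 1.198e-26 kg·m/s

A wave packet cannot have both a well-defined position and well-defined momentum.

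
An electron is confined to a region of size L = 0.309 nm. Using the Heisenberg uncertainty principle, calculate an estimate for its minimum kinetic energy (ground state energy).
99.758 meV

Using the uncertainty principle to estimate ground state energy:

1. The position uncertainty is approximately the confinement size:
   Δx ≈ L = 3.090e-10 m

2. From ΔxΔp ≥ ℏ/2, the minimum momentum uncertainty is:
   Δp ≈ ℏ/(2L) = 1.706e-25 kg·m/s

3. The kinetic energy is approximately:
   KE ≈ (Δp)²/(2m) = (1.706e-25)²/(2 × 9.109e-31 kg)
   KE ≈ 1.598e-20 J = 99.758 meV

This is an order-of-magnitude estimate of the ground state energy.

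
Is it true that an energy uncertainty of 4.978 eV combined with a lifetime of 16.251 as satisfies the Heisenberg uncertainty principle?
No, it violates the uncertainty relation.

Calculate the product ΔEΔt:
ΔE = 4.978 eV = 7.976e-19 J
ΔEΔt = (7.976e-19 J) × (1.625e-17 s)
ΔEΔt = 1.296e-35 J·s

Compare to the minimum allowed value ℏ/2:
ℏ/2 = 5.273e-35 J·s

Since ΔEΔt = 1.296e-35 J·s < 5.273e-35 J·s = ℏ/2,
this violates the uncertainty relation.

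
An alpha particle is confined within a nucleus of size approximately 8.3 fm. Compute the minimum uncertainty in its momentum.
6.353 × 10^-21 kg·m/s

Using the Heisenberg uncertainty principle:
ΔxΔp ≥ ℏ/2

With Δx ≈ L = 8.300e-15 m (the confinement size):
Δp_min = ℏ/(2Δx)
Δp_min = (1.055e-34 J·s) / (2 × 8.300e-15 m)
Δp_min = 6.353e-21 kg·m/s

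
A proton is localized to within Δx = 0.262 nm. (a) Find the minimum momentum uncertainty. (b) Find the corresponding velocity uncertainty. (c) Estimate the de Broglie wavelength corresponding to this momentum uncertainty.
(a) Δp_min = 2.013 × 10^-25 kg·m/s
(b) Δv_min = 120.323 m/s
(c) λ_dB = 3.292 nm

Step-by-step:

(a) From the uncertainty principle:
Δp_min = ℏ/(2Δx) = (1.055e-34 J·s)/(2 × 2.620e-10 m) = 2.013e-25 kg·m/s

(b) The velocity uncertainty:
Δv = Δp/m = (2.013e-25 kg·m/s)/(1.673e-27 kg) = 1.203e+02 m/s = 120.323 m/s

(c) The de Broglie wavelength for this momentum:
λ = h/p = (6.626e-34 J·s)/(2.013e-25 kg·m/s) = 3.292e-09 m = 3.292 nm

Note: The de Broglie wavelength is comparable to the localization size, as expected from wave-particle duality.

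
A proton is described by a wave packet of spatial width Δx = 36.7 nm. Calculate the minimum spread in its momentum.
1.437 × 10^-27 kg·m/s

For a wave packet, the spatial width Δx and momentum spread Δp are related by the uncertainty principle:
ΔxΔp ≥ ℏ/2

The minimum momentum spread is:
Δp_min = ℏ/(2Δx)
Δp_min = (1.055e-34 J·s) / (2 × 3.670e-08 m)
Δp_min = 1.437e-27 kg·m/s

A wave packet cannot have both a well-defined position and well-defined momentum.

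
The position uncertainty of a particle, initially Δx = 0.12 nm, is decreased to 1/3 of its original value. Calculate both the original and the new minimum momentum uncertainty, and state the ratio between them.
Original Δp_min = 4.394 × 10^-25 kg·m/s; new Δp'_min = 1.318 × 10^-24 kg·m/s; ratio Δp'_min/Δp_min = 3.

From the uncertainty principle ΔxΔp ≥ ℏ/2, the minimum momentum uncertainty is Δp_min = ℏ/(2Δx).

Original (Δx = 0.12 nm = 1.200e-10 m):
Δp_min = (1.055e-34 J·s)/(2 × 1.200e-10 m) = 4.394e-25 kg·m/s

When Δx → (1/3)Δx:
Δp'_min = ℏ/(2 × (1/3)Δx) = 3 × ℏ/(2Δx) = 3 × Δp_min
Δp'_min = 3 × 4.394e-25 kg·m/s = 1.318e-24 kg·m/s

Since Δp_min ∝ 1/Δx, when Δx is decreased to 1/3 of its original value, Δp_min increases to 3 times its original value.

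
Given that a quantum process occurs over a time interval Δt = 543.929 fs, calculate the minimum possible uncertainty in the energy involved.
605.053 μeV

Using the energy-time uncertainty principle:
ΔEΔt ≥ ℏ/2

The minimum uncertainty in energy is:
ΔE_min = ℏ/(2Δt)
ΔE_min = (1.055e-34 J·s) / (2 × 5.439e-13 s)
ΔE_min = 9.694e-23 J = 605.053 μeV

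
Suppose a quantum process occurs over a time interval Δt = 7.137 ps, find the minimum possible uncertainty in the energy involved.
46.113 μeV

Using the energy-time uncertainty principle:
ΔEΔt ≥ ℏ/2

The minimum uncertainty in energy is:
ΔE_min = ℏ/(2Δt)
ΔE_min = (1.055e-34 J·s) / (2 × 7.137e-12 s)
ΔE_min = 7.388e-24 J = 46.113 μeV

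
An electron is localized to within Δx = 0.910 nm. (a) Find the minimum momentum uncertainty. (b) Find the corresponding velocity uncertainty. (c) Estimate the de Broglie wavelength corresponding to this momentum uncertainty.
(a) Δp_min = 5.794 × 10^-26 kg·m/s
(b) Δv_min = 63.609 km/s
(c) λ_dB = 11.435 nm

Step-by-step:

(a) From the uncertainty principle:
Δp_min = ℏ/(2Δx) = (1.055e-34 J·s)/(2 × 9.100e-10 m) = 5.794e-26 kg·m/s

(b) The velocity uncertainty:
Δv = Δp/m = (5.794e-26 kg·m/s)/(9.109e-31 kg) = 6.361e+04 m/s = 63.609 km/s

(c) The de Broglie wavelength for this momentum:
λ = h/p = (6.626e-34 J·s)/(5.794e-26 kg·m/s) = 1.144e-08 m = 11.435 nm

Note: The de Broglie wavelength is comparable to the localization size, as expected from wave-particle duality.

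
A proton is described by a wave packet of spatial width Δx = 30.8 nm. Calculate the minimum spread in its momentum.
1.712 × 10^-27 kg·m/s

For a wave packet, the spatial width Δx and momentum spread Δp are related by the uncertainty principle:
ΔxΔp ≥ ℏ/2

The minimum momentum spread is:
Δp_min = ℏ/(2Δx)
Δp_min = (1.055e-34 J·s) / (2 × 3.080e-08 m)
Δp_min = 1.712e-27 kg·m/s

A wave packet cannot have both a well-defined position and well-defined momentum.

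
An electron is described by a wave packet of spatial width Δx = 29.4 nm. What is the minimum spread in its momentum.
1.793 × 10^-27 kg·m/s

For a wave packet, the spatial width Δx and momentum spread Δp are related by the uncertainty principle:
ΔxΔp ≥ ℏ/2

The minimum momentum spread is:
Δp_min = ℏ/(2Δx)
Δp_min = (1.055e-34 J·s) / (2 × 2.940e-08 m)
Δp_min = 1.793e-27 kg·m/s

A wave packet cannot have both a well-defined position and well-defined momentum.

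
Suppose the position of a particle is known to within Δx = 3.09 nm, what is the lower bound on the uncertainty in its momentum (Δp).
1.706 × 10^-26 kg·m/s

Using the Heisenberg uncertainty principle:
ΔxΔp ≥ ℏ/2

The minimum uncertainty in momentum is:
Δp_min = ℏ/(2Δx)
Δp_min = (1.055e-34 J·s) / (2 × 3.090e-09 m)
Δp_min = 1.706e-26 kg·m/s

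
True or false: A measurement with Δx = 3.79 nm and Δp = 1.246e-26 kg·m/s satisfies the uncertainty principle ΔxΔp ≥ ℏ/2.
No, it violates the uncertainty principle (impossible measurement).

Calculate the product ΔxΔp:
ΔxΔp = (3.790e-09 m) × (1.246e-26 kg·m/s)
ΔxΔp = 4.722e-35 J·s

Compare to the minimum allowed value ℏ/2:
ℏ/2 = 5.273e-35 J·s

Since ΔxΔp = 4.722e-35 J·s < 5.273e-35 J·s = ℏ/2,
the measurement violates the uncertainty principle.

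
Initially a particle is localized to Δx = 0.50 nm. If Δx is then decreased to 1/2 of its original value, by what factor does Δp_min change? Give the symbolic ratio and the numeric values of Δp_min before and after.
Original Δp_min = 1.055 × 10^-25 kg·m/s; new Δp'_min = 2.109 × 10^-25 kg·m/s; ratio Δp'_min/Δp_min = 2.

From the uncertainty principle ΔxΔp ≥ ℏ/2, the minimum momentum uncertainty is Δp_min = ℏ/(2Δx).

Original (Δx = 0.50 nm = 5.000e-10 m):
Δp_min = (1.055e-34 J·s)/(2 × 5.000e-10 m) = 1.055e-25 kg·m/s

When Δx → (1/2)Δx:
Δp'_min = ℏ/(2 × (1/2)Δx) = 2 × ℏ/(2Δx) = 2 × Δp_min
Δp'_min = 2 × 1.055e-25 kg·m/s = 2.109e-25 kg·m/s

Since Δp_min ∝ 1/Δx, when Δx is decreased to 1/2 of its original value, Δp_min increases to 2 times its original value.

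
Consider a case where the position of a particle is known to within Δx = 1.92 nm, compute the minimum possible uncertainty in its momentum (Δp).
2.746 × 10^-26 kg·m/s

Using the Heisenberg uncertainty principle:
ΔxΔp ≥ ℏ/2

The minimum uncertainty in momentum is:
Δp_min = ℏ/(2Δx)
Δp_min = (1.055e-34 J·s) / (2 × 1.920e-09 m)
Δp_min = 2.746e-26 kg·m/s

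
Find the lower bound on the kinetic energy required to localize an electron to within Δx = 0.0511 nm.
3.648 eV

Localizing a particle requires giving it sufficient momentum uncertainty:

1. From uncertainty principle: Δp ≥ ℏ/(2Δx)
   Δp_min = (1.055e-34 J·s) / (2 × 5.110e-11 m)
   Δp_min = 1.032e-24 kg·m/s

2. This momentum uncertainty corresponds to kinetic energy:
   KE ≈ (Δp)²/(2m) = (1.032e-24)²/(2 × 9.109e-31 kg)
   KE = 5.844e-19 J = 3.648 eV

Tighter localization requires more energy.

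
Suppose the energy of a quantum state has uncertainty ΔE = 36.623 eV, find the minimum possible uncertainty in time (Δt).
8.986 as

Using the energy-time uncertainty principle:
ΔEΔt ≥ ℏ/2

The minimum uncertainty in time is:
Δt_min = ℏ/(2ΔE)
Δt_min = (1.055e-34 J·s) / (2 × 5.868e-18 J)
Δt_min = 8.986e-18 s = 8.986 as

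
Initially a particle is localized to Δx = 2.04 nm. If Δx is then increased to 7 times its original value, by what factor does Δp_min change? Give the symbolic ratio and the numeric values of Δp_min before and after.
Original Δp_min = 2.585 × 10^-26 kg·m/s; new Δp'_min = 3.692 × 10^-27 kg·m/s; ratio Δp'_min/Δp_min = 1/7.

From the uncertainty principle ΔxΔp ≥ ℏ/2, the minimum momentum uncertainty is Δp_min = ℏ/(2Δx).

Original (Δx = 2.04 nm = 2.040e-09 m):
Δp_min = (1.055e-34 J·s)/(2 × 2.040e-09 m) = 2.585e-26 kg·m/s

When Δx → 7Δx:
Δp'_min = ℏ/(2 × 7Δx) = (1/7) × ℏ/(2Δx) = (1/7) × Δp_min
Δp'_min = 1/7 × 2.585e-26 kg·m/s = 3.692e-27 kg·m/s

Since Δp_min ∝ 1/Δx, when Δx is increased to 7 times its original value, Δp_min decreases to 1/7 of its original value.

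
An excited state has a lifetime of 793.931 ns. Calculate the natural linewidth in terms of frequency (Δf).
100.232 kHz

Using the energy-time uncertainty principle and E = hf:
ΔEΔt ≥ ℏ/2
hΔf·Δt ≥ ℏ/2

The minimum frequency uncertainty is:
Δf = ℏ/(2hτ) = 1/(4πτ)
Δf = 1/(4π × 7.939e-07 s)
Δf = 1.002e+05 Hz = 100.232 kHz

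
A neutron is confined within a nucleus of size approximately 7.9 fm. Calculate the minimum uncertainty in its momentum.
6.675 × 10^-21 kg·m/s

Using the Heisenberg uncertainty principle:
ΔxΔp ≥ ℏ/2

With Δx ≈ L = 7.900e-15 m (the confinement size):
Δp_min = ℏ/(2Δx)
Δp_min = (1.055e-34 J·s) / (2 × 7.900e-15 m)
Δp_min = 6.675e-21 kg·m/s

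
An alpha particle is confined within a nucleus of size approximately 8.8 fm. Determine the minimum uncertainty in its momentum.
5.992 × 10^-21 kg·m/s

Using the Heisenberg uncertainty principle:
ΔxΔp ≥ ℏ/2

With Δx ≈ L = 8.800e-15 m (the confinement size):
Δp_min = ℏ/(2Δx)
Δp_min = (1.055e-34 J·s) / (2 × 8.800e-15 m)
Δp_min = 5.992e-21 kg·m/s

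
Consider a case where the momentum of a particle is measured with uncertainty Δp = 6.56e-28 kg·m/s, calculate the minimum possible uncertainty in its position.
80.379 nm

Using the Heisenberg uncertainty principle:
ΔxΔp ≥ ℏ/2

The minimum uncertainty in position is:
Δx_min = ℏ/(2Δp)
Δx_min = (1.055e-34 J·s) / (2 × 6.560e-28 kg·m/s)
Δx_min = 8.038e-08 m = 80.379 nm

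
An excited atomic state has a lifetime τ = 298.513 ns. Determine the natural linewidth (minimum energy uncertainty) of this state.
1.102 neV

Using the energy-time uncertainty principle:
ΔEΔt ≥ ℏ/2

The lifetime τ represents the time uncertainty Δt.
The natural linewidth (minimum energy uncertainty) is:

ΔE = ℏ/(2τ)
ΔE = (1.055e-34 J·s) / (2 × 2.985e-07 s)
ΔE = 1.766e-28 J = 1.102 neV

This natural linewidth limits the precision of spectroscopic measurements.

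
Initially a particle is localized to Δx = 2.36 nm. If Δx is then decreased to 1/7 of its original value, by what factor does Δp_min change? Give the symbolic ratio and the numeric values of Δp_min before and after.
Original Δp_min = 2.234 × 10^-26 kg·m/s; new Δp'_min = 1.564 × 10^-25 kg·m/s; ratio Δp'_min/Δp_min = 7.

From the uncertainty principle ΔxΔp ≥ ℏ/2, the minimum momentum uncertainty is Δp_min = ℏ/(2Δx).

Original (Δx = 2.36 nm = 2.360e-09 m):
Δp_min = (1.055e-34 J·s)/(2 × 2.360e-09 m) = 2.234e-26 kg·m/s

When Δx → (1/7)Δx:
Δp'_min = ℏ/(2 × (1/7)Δx) = 7 × ℏ/(2Δx) = 7 × Δp_min
Δp'_min = 7 × 2.234e-26 kg·m/s = 1.564e-25 kg·m/s

Since Δp_min ∝ 1/Δx, when Δx is decreased to 1/7 of its original value, Δp_min increases to 7 times its original value.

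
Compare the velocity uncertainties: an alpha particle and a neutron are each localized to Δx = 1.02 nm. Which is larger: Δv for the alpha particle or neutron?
The neutron has the larger minimum velocity uncertainty, by a ratio of 4.0.

For both particles, Δp_min = ℏ/(2Δx) = 5.169e-26 kg·m/s (same for both).

The velocity uncertainty is Δv = Δp/m:
- alpha particle: Δv = 5.169e-26 / 6.645e-27 = 7.780e+00 m/s = 7.780 m/s
- neutron: Δv = 5.169e-26 / 1.675e-27 = 3.086e+01 m/s = 30.864 m/s

Ratio: 3.086e+01 / 7.780e+00 = 4.0

The lighter particle has larger velocity uncertainty because Δv ∝ 1/m.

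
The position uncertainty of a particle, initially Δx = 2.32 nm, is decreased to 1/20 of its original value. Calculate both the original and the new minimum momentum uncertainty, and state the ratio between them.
Original Δp_min = 2.273 × 10^-26 kg·m/s; new Δp'_min = 4.546 × 10^-25 kg·m/s; ratio Δp'_min/Δp_min = 20.

From the uncertainty principle ΔxΔp ≥ ℏ/2, the minimum momentum uncertainty is Δp_min = ℏ/(2Δx).

Original (Δx = 2.32 nm = 2.320e-09 m):
Δp_min = (1.055e-34 J·s)/(2 × 2.320e-09 m) = 2.273e-26 kg·m/s

When Δx → (1/20)Δx:
Δp'_min = ℏ/(2 × (1/20)Δx) = 20 × ℏ/(2Δx) = 20 × Δp_min
Δp'_min = 20 × 2.273e-26 kg·m/s = 4.546e-25 kg·m/s

Since Δp_min ∝ 1/Δx, when Δx is decreased to 1/20 of its original value, Δp_min increases to 20 times its original value.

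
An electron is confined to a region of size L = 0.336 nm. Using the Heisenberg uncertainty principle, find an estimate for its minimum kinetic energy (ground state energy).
84.369 meV

Using the uncertainty principle to estimate ground state energy:

1. The position uncertainty is approximately the confinement size:
   Δx ≈ L = 3.360e-10 m

2. From ΔxΔp ≥ ℏ/2, the minimum momentum uncertainty is:
   Δp ≈ ℏ/(2L) = 1.569e-25 kg·m/s

3. The kinetic energy is approximately:
   KE ≈ (Δp)²/(2m) = (1.569e-25)²/(2 × 9.109e-31 kg)
   KE ≈ 1.352e-20 J = 84.369 meV

This is an order-of-magnitude estimate of the ground state energy.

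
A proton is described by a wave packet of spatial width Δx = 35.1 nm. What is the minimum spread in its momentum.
1.502 × 10^-27 kg·m/s

For a wave packet, the spatial width Δx and momentum spread Δp are related by the uncertainty principle:
ΔxΔp ≥ ℏ/2

The minimum momentum spread is:
Δp_min = ℏ/(2Δx)
Δp_min = (1.055e-34 J·s) / (2 × 3.510e-08 m)
Δp_min = 1.502e-27 kg·m/s

A wave packet cannot have both a well-defined position and well-defined momentum.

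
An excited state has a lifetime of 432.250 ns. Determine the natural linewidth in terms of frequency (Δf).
184.101 kHz

Using the energy-time uncertainty principle and E = hf:
ΔEΔt ≥ ℏ/2
hΔf·Δt ≥ ℏ/2

The minimum frequency uncertainty is:
Δf = ℏ/(2hτ) = 1/(4πτ)
Δf = 1/(4π × 4.323e-07 s)
Δf = 1.841e+05 Hz = 184.101 kHz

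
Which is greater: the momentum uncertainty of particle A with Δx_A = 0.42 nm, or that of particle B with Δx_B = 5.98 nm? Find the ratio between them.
Particle A has the larger minimum momentum uncertainty, by a factor of 14.24.

For each particle, the minimum momentum uncertainty is Δp_min = ℏ/(2Δx):

Particle A: Δp_A = ℏ/(2×4.200e-10 m) = 1.255e-25 kg·m/s
Particle B: Δp_B = ℏ/(2×5.980e-09 m) = 8.817e-27 kg·m/s

Ratio: Δp_A/Δp_B = 14.24

Since Δp_min ∝ 1/Δx, the particle with smaller position uncertainty (A) has larger momentum uncertainty.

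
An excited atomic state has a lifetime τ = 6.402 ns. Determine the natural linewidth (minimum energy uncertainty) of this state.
51.407 neV

Using the energy-time uncertainty principle:
ΔEΔt ≥ ℏ/2

The lifetime τ represents the time uncertainty Δt.
The natural linewidth (minimum energy uncertainty) is:

ΔE = ℏ/(2τ)
ΔE = (1.055e-34 J·s) / (2 × 6.402e-09 s)
ΔE = 8.236e-27 J = 51.407 neV

This natural linewidth limits the precision of spectroscopic measurements.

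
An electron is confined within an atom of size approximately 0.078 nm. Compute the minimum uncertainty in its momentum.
6.760 × 10^-25 kg·m/s

Using the Heisenberg uncertainty principle:
ΔxΔp ≥ ℏ/2

With Δx ≈ L = 7.800e-11 m (the confinement size):
Δp_min = ℏ/(2Δx)
Δp_min = (1.055e-34 J·s) / (2 × 7.800e-11 m)
Δp_min = 6.760e-25 kg·m/s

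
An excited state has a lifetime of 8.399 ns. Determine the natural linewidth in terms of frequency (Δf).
9.475 MHz

Using the energy-time uncertainty principle and E = hf:
ΔEΔt ≥ ℏ/2
hΔf·Δt ≥ ℏ/2

The minimum frequency uncertainty is:
Δf = ℏ/(2hτ) = 1/(4πτ)
Δf = 1/(4π × 8.399e-09 s)
Δf = 9.475e+06 Hz = 9.475 MHz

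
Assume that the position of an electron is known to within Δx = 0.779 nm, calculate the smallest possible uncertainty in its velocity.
74.305 km/s

Using the Heisenberg uncertainty principle and Δp = mΔv:
ΔxΔp ≥ ℏ/2
Δx(mΔv) ≥ ℏ/2

The minimum uncertainty in velocity is:
Δv_min = ℏ/(2mΔx)
Δv_min = (1.055e-34 J·s) / (2 × 9.109e-31 kg × 7.790e-10 m)
Δv_min = 7.431e+04 m/s = 74.305 km/s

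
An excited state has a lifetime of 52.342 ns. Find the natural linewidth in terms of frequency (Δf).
1.520 MHz

Using the energy-time uncertainty principle and E = hf:
ΔEΔt ≥ ℏ/2
hΔf·Δt ≥ ℏ/2

The minimum frequency uncertainty is:
Δf = ℏ/(2hτ) = 1/(4πτ)
Δf = 1/(4π × 5.234e-08 s)
Δf = 1.520e+06 Hz = 1.520 MHz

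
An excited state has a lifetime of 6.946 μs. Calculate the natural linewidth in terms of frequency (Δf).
11.457 kHz

Using the energy-time uncertainty principle and E = hf:
ΔEΔt ≥ ℏ/2
hΔf·Δt ≥ ℏ/2

The minimum frequency uncertainty is:
Δf = ℏ/(2hτ) = 1/(4πτ)
Δf = 1/(4π × 6.946e-06 s)
Δf = 1.146e+04 Hz = 11.457 kHz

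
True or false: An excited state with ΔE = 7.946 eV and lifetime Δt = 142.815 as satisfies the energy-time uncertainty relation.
Yes, it satisfies the uncertainty relation.

Calculate the product ΔEΔt:
ΔE = 7.946 eV = 1.273e-18 J
ΔEΔt = (1.273e-18 J) × (1.428e-16 s)
ΔEΔt = 1.818e-34 J·s

Compare to the minimum allowed value ℏ/2:
ℏ/2 = 5.273e-35 J·s

Since ΔEΔt = 1.818e-34 J·s ≥ 5.273e-35 J·s = ℏ/2,
this satisfies the uncertainty relation.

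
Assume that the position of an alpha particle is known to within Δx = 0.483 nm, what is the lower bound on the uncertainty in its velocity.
16.430 m/s

Using the Heisenberg uncertainty principle and Δp = mΔv:
ΔxΔp ≥ ℏ/2
Δx(mΔv) ≥ ℏ/2

The minimum uncertainty in velocity is:
Δv_min = ℏ/(2mΔx)
Δv_min = (1.055e-34 J·s) / (2 × 6.645e-27 kg × 4.830e-10 m)
Δv_min = 1.643e+01 m/s = 16.430 m/s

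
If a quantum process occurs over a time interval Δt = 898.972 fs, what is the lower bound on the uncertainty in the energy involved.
366.091 μeV

Using the energy-time uncertainty principle:
ΔEΔt ≥ ℏ/2

The minimum uncertainty in energy is:
ΔE_min = ℏ/(2Δt)
ΔE_min = (1.055e-34 J·s) / (2 × 8.990e-13 s)
ΔE_min = 5.865e-23 J = 366.091 μeV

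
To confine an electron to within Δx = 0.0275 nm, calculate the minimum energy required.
12.595 eV

Localizing a particle requires giving it sufficient momentum uncertainty:

1. From uncertainty principle: Δp ≥ ℏ/(2Δx)
   Δp_min = (1.055e-34 J·s) / (2 × 2.750e-11 m)
   Δp_min = 1.917e-24 kg·m/s

2. This momentum uncertainty corresponds to kinetic energy:
   KE ≈ (Δp)²/(2m) = (1.917e-24)²/(2 × 9.109e-31 kg)
   KE = 2.018e-18 J = 12.595 eV

Tighter localization requires more energy.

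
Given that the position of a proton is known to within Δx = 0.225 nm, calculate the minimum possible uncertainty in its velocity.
140.109 m/s

Using the Heisenberg uncertainty principle and Δp = mΔv:
ΔxΔp ≥ ℏ/2
Δx(mΔv) ≥ ℏ/2

The minimum uncertainty in velocity is:
Δv_min = ℏ/(2mΔx)
Δv_min = (1.055e-34 J·s) / (2 × 1.673e-27 kg × 2.250e-10 m)
Δv_min = 1.401e+02 m/s = 140.109 m/s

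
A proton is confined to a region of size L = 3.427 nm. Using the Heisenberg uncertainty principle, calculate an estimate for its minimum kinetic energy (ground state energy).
441.699 neV

Using the uncertainty principle to estimate ground state energy:

1. The position uncertainty is approximately the confinement size:
   Δx ≈ L = 3.427e-09 m

2. From ΔxΔp ≥ ℏ/2, the minimum momentum uncertainty is:
   Δp ≈ ℏ/(2L) = 1.539e-26 kg·m/s

3. The kinetic energy is approximately:
   KE ≈ (Δp)²/(2m) = (1.539e-26)²/(2 × 1.673e-27 kg)
   KE ≈ 7.077e-26 J = 441.699 neV

This is an order-of-magnitude estimate of the ground state energy.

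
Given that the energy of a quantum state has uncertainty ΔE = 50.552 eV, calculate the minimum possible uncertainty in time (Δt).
6.510 as

Using the energy-time uncertainty principle:
ΔEΔt ≥ ℏ/2

The minimum uncertainty in time is:
Δt_min = ℏ/(2ΔE)
Δt_min = (1.055e-34 J·s) / (2 × 8.099e-18 J)
Δt_min = 6.510e-18 s = 6.510 as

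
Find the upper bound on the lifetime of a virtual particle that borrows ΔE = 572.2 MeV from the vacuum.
5.752 × 10^-25 s

Using the energy-time uncertainty principle:
ΔEΔt ≥ ℏ/2

For a virtual particle borrowing energy ΔE, the maximum lifetime is:
Δt_max = ℏ/(2ΔE)

Converting energy:
ΔE = 572.2 MeV = 9.168e-11 J

Δt_max = (1.055e-34 J·s) / (2 × 9.168e-11 J)
Δt_max = 5.752e-25 s = 5.752 × 10^-25 s

Virtual particles with higher borrowed energy exist for shorter times.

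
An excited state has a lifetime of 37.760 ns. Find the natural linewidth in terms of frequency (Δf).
2.107 MHz

Using the energy-time uncertainty principle and E = hf:
ΔEΔt ≥ ℏ/2
hΔf·Δt ≥ ℏ/2

The minimum frequency uncertainty is:
Δf = ℏ/(2hτ) = 1/(4πτ)
Δf = 1/(4π × 3.776e-08 s)
Δf = 2.107e+06 Hz = 2.107 MHz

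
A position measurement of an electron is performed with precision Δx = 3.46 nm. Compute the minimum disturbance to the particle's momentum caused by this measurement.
1.524 × 10^-26 kg·m/s

The uncertainty principle implies that measuring position disturbs momentum:
ΔxΔp ≥ ℏ/2

When we measure position with precision Δx, we necessarily introduce a momentum uncertainty:
Δp ≥ ℏ/(2Δx)
Δp_min = (1.055e-34 J·s) / (2 × 3.460e-09 m)
Δp_min = 1.524e-26 kg·m/s

The more precisely we measure position, the greater the momentum disturbance.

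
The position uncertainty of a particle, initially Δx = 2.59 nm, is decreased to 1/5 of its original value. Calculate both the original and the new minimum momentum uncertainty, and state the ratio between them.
Original Δp_min = 2.036 × 10^-26 kg·m/s; new Δp'_min = 1.018 × 10^-25 kg·m/s; ratio Δp'_min/Δp_min = 5.

From the uncertainty principle ΔxΔp ≥ ℏ/2, the minimum momentum uncertainty is Δp_min = ℏ/(2Δx).

Original (Δx = 2.59 nm = 2.590e-09 m):
Δp_min = (1.055e-34 J·s)/(2 × 2.590e-09 m) = 2.036e-26 kg·m/s

When Δx → (1/5)Δx:
Δp'_min = ℏ/(2 × (1/5)Δx) = 5 × ℏ/(2Δx) = 5 × Δp_min
Δp'_min = 5 × 2.036e-26 kg·m/s = 1.018e-25 kg·m/s

Since Δp_min ∝ 1/Δx, when Δx is decreased to 1/5 of its original value, Δp_min increases to 5 times its original value.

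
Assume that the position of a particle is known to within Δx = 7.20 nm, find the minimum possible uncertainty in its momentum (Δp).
7.323 × 10^-27 kg·m/s

Using the Heisenberg uncertainty principle:
ΔxΔp ≥ ℏ/2

The minimum uncertainty in momentum is:
Δp_min = ℏ/(2Δx)
Δp_min = (1.055e-34 J·s) / (2 × 7.200e-09 m)
Δp_min = 7.323e-27 kg·m/s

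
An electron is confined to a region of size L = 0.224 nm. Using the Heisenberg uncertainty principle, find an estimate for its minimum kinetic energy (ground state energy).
189.831 meV

Using the uncertainty principle to estimate ground state energy:

1. The position uncertainty is approximately the confinement size:
   Δx ≈ L = 2.240e-10 m

2. From ΔxΔp ≥ ℏ/2, the minimum momentum uncertainty is:
   Δp ≈ ℏ/(2L) = 2.354e-25 kg·m/s

3. The kinetic energy is approximately:
   KE ≈ (Δp)²/(2m) = (2.354e-25)²/(2 × 9.109e-31 kg)
   KE ≈ 3.041e-20 J = 189.831 meV

This is an order-of-magnitude estimate of the ground state energy.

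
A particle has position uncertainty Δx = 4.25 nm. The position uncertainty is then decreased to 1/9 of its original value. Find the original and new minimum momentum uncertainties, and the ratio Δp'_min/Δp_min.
Original Δp_min = 1.241 × 10^-26 kg·m/s; new Δp'_min = 1.117 × 10^-25 kg·m/s; ratio Δp'_min/Δp_min = 9.

From the uncertainty principle ΔxΔp ≥ ℏ/2, the minimum momentum uncertainty is Δp_min = ℏ/(2Δx).

Original (Δx = 4.25 nm = 4.250e-09 m):
Δp_min = (1.055e-34 J·s)/(2 × 4.250e-09 m) = 1.241e-26 kg·m/s

When Δx → (1/9)Δx:
Δp'_min = ℏ/(2 × (1/9)Δx) = 9 × ℏ/(2Δx) = 9 × Δp_min
Δp'_min = 9 × 1.241e-26 kg·m/s = 1.117e-25 kg·m/s

Since Δp_min ∝ 1/Δx, when Δx is decreased to 1/9 of its original value, Δp_min increases to 9 times its original value.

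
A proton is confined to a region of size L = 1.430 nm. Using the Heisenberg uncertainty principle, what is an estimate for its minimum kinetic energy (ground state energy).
2.537 μeV

Using the uncertainty principle to estimate ground state energy:

1. The position uncertainty is approximately the confinement size:
   Δx ≈ L = 1.430e-09 m

2. From ΔxΔp ≥ ℏ/2, the minimum momentum uncertainty is:
   Δp ≈ ℏ/(2L) = 3.687e-26 kg·m/s

3. The kinetic energy is approximately:
   KE ≈ (Δp)²/(2m) = (3.687e-26)²/(2 × 1.673e-27 kg)
   KE ≈ 4.064e-25 J = 2.537 μeV

This is an order-of-magnitude estimate of the ground state energy.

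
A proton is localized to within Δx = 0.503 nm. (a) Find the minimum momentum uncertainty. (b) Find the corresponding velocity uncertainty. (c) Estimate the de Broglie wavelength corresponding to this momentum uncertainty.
(a) Δp_min = 1.048 × 10^-25 kg·m/s
(b) Δv_min = 62.673 m/s
(c) λ_dB = 6.321 nm

Step-by-step:

(a) From the uncertainty principle:
Δp_min = ℏ/(2Δx) = (1.055e-34 J·s)/(2 × 5.030e-10 m) = 1.048e-25 kg·m/s

(b) The velocity uncertainty:
Δv = Δp/m = (1.048e-25 kg·m/s)/(1.673e-27 kg) = 6.267e+01 m/s = 62.673 m/s

(c) The de Broglie wavelength for this momentum:
λ = h/p = (6.626e-34 J·s)/(1.048e-25 kg·m/s) = 6.321e-09 m = 6.321 nm

Note: The de Broglie wavelength is comparable to the localization size, as expected from wave-particle duality.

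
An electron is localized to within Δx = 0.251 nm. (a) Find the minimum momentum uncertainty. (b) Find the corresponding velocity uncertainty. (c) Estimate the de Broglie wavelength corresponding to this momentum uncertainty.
(a) Δp_min = 2.101 × 10^-25 kg·m/s
(b) Δv_min = 230.613 km/s
(c) λ_dB = 3.154 nm

Step-by-step:

(a) From the uncertainty principle:
Δp_min = ℏ/(2Δx) = (1.055e-34 J·s)/(2 × 2.510e-10 m) = 2.101e-25 kg·m/s

(b) The velocity uncertainty:
Δv = Δp/m = (2.101e-25 kg·m/s)/(9.109e-31 kg) = 2.306e+05 m/s = 230.613 km/s

(c) The de Broglie wavelength for this momentum:
λ = h/p = (6.626e-34 J·s)/(2.101e-25 kg·m/s) = 3.154e-09 m = 3.154 nm

Note: The de Broglie wavelength is comparable to the localization size, as expected from wave-particle duality.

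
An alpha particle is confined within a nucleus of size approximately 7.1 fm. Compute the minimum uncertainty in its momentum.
7.427 × 10^-21 kg·m/s

Using the Heisenberg uncertainty principle:
ΔxΔp ≥ ℏ/2

With Δx ≈ L = 7.100e-15 m (the confinement size):
Δp_min = ℏ/(2Δx)
Δp_min = (1.055e-34 J·s) / (2 × 7.100e-15 m)
Δp_min = 7.427e-21 kg·m/s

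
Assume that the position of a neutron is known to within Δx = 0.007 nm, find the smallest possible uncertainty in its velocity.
4.497 km/s

Using the Heisenberg uncertainty principle and Δp = mΔv:
ΔxΔp ≥ ℏ/2
Δx(mΔv) ≥ ℏ/2

The minimum uncertainty in velocity is:
Δv_min = ℏ/(2mΔx)
Δv_min = (1.055e-34 J·s) / (2 × 1.675e-27 kg × 7.000e-12 m)
Δv_min = 4.497e+03 m/s = 4.497 km/s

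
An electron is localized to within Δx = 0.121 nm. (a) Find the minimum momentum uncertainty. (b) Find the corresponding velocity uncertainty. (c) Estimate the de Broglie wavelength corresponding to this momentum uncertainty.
(a) Δp_min = 4.358 × 10^-25 kg·m/s
(b) Δv_min = 478.379 km/s
(c) λ_dB = 1.521 nm

Step-by-step:

(a) From the uncertainty principle:
Δp_min = ℏ/(2Δx) = (1.055e-34 J·s)/(2 × 1.210e-10 m) = 4.358e-25 kg·m/s

(b) The velocity uncertainty:
Δv = Δp/m = (4.358e-25 kg·m/s)/(9.109e-31 kg) = 4.784e+05 m/s = 478.379 km/s

(c) The de Broglie wavelength for this momentum:
λ = h/p = (6.626e-34 J·s)/(4.358e-25 kg·m/s) = 1.521e-09 m = 1.521 nm

Note: The de Broglie wavelength is comparable to the localization size, as expected from wave-particle duality.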